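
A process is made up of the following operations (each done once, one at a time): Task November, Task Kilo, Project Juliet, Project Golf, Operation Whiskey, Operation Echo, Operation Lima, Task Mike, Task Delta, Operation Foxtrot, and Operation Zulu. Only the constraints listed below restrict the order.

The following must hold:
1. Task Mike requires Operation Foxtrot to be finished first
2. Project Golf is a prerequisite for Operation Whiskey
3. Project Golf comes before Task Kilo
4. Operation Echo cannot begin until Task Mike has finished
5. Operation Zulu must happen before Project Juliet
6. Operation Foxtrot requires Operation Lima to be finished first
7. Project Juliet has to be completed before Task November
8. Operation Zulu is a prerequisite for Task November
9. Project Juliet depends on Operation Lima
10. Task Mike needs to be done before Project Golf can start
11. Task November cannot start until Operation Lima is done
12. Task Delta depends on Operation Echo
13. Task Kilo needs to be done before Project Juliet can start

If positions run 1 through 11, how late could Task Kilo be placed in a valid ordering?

9

Every operation that must follow Task Kilo has to come after it. Tracing all chains starting from Task Kilo, those operations are: Task November, Project Juliet — 2 in total.
With 2 mandatory successors out of 11 operations total, the latest slot for Task Kilo is 11−2 = 9, and it's reachable by doing all non-successors before Task Kilo.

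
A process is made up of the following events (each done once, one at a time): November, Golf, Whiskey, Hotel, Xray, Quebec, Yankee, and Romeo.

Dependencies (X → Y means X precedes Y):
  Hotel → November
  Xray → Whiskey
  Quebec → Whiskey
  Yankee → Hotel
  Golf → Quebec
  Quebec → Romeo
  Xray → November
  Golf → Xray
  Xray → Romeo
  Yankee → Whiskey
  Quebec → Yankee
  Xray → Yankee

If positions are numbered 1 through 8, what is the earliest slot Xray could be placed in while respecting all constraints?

2

Working backwards through the constraints from Xray, its only required predecessor is Golf.
So at minimum 1 event comes before Xray, putting Xray no earlier than position 2. That position is achievable by scheduling exactly that predecessor first.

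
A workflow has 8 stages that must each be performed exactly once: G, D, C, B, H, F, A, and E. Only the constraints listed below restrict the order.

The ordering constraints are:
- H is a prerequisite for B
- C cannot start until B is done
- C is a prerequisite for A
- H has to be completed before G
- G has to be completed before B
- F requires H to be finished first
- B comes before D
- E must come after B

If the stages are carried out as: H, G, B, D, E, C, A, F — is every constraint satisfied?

Yes

Going through the constraints one by one, each required predecessor appears earlier in the sequence than its dependent — e.g. H (position 1) is before F (position 8), as required.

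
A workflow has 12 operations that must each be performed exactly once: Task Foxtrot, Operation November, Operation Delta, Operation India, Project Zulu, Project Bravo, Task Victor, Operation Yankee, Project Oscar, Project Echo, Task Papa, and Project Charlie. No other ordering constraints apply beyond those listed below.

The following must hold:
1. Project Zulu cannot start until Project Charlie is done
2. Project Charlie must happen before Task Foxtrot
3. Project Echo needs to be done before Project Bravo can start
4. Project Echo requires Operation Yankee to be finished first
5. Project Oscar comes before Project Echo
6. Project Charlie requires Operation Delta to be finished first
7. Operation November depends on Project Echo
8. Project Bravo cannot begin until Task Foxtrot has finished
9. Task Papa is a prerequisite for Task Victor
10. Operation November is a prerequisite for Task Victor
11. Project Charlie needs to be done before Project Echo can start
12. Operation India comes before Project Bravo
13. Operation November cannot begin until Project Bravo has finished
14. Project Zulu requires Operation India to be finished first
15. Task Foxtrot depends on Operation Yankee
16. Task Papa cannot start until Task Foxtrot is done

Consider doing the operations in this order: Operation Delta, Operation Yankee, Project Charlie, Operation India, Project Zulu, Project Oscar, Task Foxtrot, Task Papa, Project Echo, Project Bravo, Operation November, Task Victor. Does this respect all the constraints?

Yes

Checking each listed constraint against this order: for instance, Operation Yankee is in position 2 and Project Echo in position 9, so that constraint holds — and the remaining constraints check out the same way.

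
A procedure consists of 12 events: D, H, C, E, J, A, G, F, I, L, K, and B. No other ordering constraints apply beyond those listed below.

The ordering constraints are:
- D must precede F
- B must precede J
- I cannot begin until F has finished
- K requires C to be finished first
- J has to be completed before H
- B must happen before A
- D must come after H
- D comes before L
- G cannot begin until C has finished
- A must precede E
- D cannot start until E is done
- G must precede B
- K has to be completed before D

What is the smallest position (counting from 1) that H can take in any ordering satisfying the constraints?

The events that are forced before H, directly or transitively, are C, J, G, B. That's 4 events.
With 4 mandatory predecessors, the earliest H can sit is position 4+1 = 5, and placing just those 4 first achieves it.

5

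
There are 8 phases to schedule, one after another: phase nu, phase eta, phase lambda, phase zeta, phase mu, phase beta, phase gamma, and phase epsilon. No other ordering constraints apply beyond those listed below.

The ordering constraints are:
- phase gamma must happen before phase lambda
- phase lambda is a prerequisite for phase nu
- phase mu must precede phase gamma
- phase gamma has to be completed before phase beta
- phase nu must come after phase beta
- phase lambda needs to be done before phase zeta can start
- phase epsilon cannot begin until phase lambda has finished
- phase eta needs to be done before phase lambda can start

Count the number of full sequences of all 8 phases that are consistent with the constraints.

2 phases have no prerequisites (phase eta, phase mu), so any of them could come first.
Enumerating by repeatedly choosing an available phase (one whose prerequisites are all placed) gives 60 distinct complete orderings.

60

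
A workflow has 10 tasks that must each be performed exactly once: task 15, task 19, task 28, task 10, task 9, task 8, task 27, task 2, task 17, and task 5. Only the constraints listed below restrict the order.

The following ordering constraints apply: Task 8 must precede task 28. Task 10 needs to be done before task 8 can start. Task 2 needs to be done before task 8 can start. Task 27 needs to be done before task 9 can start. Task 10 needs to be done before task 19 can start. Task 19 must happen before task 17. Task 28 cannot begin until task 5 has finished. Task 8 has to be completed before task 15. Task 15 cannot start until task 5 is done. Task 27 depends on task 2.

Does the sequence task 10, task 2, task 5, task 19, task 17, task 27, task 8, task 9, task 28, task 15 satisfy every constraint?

Yes

Checking each listed constraint against this order: for instance, task 5 is in position 3 and task 15 in position 10, so that constraint holds — and the remaining constraints check out the same way.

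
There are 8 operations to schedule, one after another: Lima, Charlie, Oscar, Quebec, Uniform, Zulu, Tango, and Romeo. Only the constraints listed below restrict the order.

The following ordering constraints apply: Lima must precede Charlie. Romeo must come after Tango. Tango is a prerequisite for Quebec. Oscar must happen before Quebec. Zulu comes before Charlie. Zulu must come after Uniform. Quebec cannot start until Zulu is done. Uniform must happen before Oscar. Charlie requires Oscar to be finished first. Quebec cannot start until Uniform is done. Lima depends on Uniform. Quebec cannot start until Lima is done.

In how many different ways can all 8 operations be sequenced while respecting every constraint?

312

2 operations have no prerequisites (Uniform, Tango), so any of them could come first.
Counting all ways to extend the partial order to a total order gives 312.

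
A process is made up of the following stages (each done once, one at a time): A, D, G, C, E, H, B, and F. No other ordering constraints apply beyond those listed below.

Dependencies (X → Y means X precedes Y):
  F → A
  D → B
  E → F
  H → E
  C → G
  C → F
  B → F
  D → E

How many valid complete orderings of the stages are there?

The stages with no prerequisites are D, C, H; any of them can be placed first.
Systematically extending each partial ordering one stage at a time and counting, there are 125 complete orderings.

125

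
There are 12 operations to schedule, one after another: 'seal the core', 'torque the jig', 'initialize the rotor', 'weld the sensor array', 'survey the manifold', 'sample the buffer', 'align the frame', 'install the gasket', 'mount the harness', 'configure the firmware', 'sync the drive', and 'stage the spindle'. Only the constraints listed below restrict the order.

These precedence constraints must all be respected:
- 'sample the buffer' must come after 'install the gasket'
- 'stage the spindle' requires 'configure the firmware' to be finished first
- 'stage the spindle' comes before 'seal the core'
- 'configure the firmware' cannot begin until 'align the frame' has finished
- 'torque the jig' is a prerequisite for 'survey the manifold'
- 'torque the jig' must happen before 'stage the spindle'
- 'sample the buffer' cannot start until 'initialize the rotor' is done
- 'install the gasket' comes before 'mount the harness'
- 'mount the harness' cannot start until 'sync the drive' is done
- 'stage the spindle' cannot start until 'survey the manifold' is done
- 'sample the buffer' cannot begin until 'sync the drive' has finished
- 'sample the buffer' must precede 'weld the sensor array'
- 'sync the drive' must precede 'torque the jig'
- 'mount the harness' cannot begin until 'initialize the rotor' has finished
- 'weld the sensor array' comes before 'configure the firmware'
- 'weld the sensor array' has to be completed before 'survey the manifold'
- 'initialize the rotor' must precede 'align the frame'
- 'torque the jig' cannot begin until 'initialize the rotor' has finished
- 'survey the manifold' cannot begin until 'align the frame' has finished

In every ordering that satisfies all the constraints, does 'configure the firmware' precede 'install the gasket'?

In fact the dependencies run the other way: 'install the gasket' → 'sample the buffer' → 'weld the sensor array' → 'configure the firmware'.
So 'configure the firmware' never precedes 'install the gasket'.

No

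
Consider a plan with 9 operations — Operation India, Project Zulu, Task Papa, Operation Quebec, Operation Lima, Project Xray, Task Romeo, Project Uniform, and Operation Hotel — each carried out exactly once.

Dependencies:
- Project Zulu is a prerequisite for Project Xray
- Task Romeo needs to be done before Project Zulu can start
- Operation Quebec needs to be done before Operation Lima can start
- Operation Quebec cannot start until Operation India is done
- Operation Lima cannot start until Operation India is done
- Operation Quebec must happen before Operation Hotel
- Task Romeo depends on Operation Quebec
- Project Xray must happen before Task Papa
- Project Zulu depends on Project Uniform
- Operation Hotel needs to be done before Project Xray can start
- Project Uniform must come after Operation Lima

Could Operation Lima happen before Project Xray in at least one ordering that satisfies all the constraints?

The constraints force Operation Lima before Project Xray, so yes — every valid ordering has Operation Lima earlier.

Yes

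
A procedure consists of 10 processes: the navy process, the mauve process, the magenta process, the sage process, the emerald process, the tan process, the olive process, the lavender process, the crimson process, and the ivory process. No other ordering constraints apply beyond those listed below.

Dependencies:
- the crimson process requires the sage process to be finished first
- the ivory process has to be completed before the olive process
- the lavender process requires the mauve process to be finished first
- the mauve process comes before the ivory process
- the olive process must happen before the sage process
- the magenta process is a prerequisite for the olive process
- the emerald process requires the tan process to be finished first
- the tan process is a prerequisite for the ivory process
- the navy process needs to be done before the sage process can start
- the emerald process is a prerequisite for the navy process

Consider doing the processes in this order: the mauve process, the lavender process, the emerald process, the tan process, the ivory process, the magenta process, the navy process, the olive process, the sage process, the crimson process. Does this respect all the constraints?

The sequence places the emerald process ahead of the tan process.
But one of the constraints requires the tan process before the emerald process, so this ordering violates it.

No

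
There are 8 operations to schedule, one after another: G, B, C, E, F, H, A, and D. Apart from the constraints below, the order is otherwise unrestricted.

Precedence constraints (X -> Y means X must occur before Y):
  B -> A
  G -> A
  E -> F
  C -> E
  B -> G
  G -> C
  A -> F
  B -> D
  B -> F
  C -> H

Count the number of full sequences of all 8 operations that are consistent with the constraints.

Only B has no prerequisites, so it must go first.
Enumerating by repeatedly choosing an available operation (one whose prerequisites are all placed) gives 77 distinct complete orderings.

77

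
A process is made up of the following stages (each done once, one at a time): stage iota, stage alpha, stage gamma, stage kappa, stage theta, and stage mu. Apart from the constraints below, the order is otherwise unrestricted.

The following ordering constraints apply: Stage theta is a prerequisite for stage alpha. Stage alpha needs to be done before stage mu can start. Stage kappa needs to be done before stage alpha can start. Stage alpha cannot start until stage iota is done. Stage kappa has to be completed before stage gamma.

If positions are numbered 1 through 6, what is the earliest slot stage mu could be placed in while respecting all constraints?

5

Working backwards through the constraints from stage mu, its full set of required predecessors is stage iota, stage alpha, stage kappa, stage theta — 4 of them.
With 4 mandatory predecessors, the earliest stage mu can sit is position 4+1 = 5, and placing just those 4 first achieves it.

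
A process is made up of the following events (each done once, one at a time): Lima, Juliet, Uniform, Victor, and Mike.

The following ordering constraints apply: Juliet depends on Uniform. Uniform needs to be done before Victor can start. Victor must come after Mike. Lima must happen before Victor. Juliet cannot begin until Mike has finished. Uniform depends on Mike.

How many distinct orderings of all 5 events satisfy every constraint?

2 events have no prerequisites (Lima, Mike), so any of them could come first.
Systematically extending each partial ordering one event at a time and counting, there are 7 complete orderings.

7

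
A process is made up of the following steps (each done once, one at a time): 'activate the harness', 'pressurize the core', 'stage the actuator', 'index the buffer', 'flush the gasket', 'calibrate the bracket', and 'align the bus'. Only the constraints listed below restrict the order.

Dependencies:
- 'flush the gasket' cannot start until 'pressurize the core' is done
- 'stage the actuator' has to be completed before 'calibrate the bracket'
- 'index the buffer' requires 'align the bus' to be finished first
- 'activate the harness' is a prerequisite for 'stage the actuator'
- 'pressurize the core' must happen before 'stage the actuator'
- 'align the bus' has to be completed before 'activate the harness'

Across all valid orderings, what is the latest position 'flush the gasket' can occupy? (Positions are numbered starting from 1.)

7

'flush the gasket' has no required successors, so nothing stops it from going last (position 7).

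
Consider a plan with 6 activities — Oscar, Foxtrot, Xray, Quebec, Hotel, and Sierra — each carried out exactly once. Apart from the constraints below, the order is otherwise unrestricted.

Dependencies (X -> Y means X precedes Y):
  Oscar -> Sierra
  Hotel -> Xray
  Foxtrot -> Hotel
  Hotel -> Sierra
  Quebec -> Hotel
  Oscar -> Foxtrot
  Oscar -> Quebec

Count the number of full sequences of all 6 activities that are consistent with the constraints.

4

Oscar is the only activity with nothing required before it, so every ordering starts there.
Systematically extending each partial ordering one activity at a time and counting, there are 4 complete orderings.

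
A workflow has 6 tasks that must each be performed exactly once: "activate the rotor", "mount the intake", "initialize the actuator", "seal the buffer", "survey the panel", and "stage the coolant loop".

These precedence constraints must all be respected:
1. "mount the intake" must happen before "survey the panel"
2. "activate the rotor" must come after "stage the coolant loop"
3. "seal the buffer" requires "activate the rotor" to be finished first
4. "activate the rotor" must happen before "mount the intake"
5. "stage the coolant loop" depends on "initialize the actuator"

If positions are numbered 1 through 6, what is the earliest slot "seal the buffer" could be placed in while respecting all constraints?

4

The tasks that are forced before "seal the buffer", directly or transitively, are "activate the rotor", "initialize the actuator", "stage the coolant loop". That's 3 tasks.
With 3 mandatory predecessors, the earliest "seal the buffer" can sit is position 3+1 = 4, and placing just those 3 first achieves it.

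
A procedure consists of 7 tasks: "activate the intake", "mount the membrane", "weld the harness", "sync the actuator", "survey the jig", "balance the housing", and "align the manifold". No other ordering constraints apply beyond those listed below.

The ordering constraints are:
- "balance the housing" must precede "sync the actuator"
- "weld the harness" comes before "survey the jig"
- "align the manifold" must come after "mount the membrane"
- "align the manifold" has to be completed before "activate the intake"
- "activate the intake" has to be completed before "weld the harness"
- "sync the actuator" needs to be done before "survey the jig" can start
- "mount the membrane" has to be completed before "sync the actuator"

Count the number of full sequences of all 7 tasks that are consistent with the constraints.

The tasks with no prerequisites are "mount the membrane", "balance the housing"; any of them can be placed first.
Systematically extending each partial ordering one task at a time and counting, there are 14 complete orderings.

14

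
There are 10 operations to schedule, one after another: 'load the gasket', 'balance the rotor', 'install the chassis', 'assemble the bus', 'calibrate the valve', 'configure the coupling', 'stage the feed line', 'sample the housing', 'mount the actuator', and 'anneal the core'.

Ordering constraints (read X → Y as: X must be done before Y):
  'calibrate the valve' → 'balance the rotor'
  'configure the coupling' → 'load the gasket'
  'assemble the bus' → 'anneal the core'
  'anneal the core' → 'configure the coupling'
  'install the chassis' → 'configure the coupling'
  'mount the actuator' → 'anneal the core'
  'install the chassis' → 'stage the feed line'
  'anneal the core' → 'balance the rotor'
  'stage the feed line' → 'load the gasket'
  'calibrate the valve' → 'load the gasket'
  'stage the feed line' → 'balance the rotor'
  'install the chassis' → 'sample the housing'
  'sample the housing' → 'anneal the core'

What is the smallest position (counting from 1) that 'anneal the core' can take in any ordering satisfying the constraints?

Every operation that must precede 'anneal the core' has to come before it. Tracing all chains that end at 'anneal the core', those operations are: 'install the chassis', 'assemble the bus', 'sample the housing', 'mount the actuator' — 4 in total.
So at minimum 4 operations come before 'anneal the core', putting 'anneal the core' no earlier than position 5. That position is achievable by scheduling exactly those predecessors first.

5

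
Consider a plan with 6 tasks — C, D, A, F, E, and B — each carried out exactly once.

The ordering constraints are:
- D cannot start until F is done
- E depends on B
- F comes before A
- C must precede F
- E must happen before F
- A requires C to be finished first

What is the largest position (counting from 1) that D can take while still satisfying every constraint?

6

No constraint forces any task after D, so it can be placed last, in position 6.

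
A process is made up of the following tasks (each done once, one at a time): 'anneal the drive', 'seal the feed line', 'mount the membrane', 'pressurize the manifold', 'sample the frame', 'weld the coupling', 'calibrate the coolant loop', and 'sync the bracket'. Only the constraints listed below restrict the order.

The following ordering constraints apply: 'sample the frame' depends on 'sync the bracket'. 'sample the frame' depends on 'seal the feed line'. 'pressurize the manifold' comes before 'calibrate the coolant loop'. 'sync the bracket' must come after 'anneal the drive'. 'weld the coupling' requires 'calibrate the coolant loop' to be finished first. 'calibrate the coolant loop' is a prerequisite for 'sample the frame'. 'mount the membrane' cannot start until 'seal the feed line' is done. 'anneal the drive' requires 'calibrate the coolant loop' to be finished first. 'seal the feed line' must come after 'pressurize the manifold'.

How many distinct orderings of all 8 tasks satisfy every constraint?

78

'pressurize the manifold' is the only task with nothing required before it, so every ordering starts there.
Enumerating by repeatedly choosing an available task (one whose prerequisites are all placed) gives 78 distinct complete orderings.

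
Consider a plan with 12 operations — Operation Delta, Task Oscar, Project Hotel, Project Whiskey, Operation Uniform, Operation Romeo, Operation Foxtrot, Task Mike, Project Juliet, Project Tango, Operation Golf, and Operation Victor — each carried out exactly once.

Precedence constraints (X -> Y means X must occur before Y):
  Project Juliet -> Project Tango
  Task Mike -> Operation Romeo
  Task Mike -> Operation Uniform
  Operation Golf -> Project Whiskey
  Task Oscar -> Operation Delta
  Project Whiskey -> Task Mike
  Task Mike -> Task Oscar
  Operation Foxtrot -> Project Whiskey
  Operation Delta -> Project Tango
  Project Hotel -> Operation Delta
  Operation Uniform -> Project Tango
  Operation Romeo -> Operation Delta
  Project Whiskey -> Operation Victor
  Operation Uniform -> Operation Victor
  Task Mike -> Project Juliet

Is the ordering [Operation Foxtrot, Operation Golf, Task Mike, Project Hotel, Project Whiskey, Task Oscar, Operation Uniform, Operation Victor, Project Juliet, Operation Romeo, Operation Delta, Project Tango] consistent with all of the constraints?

No

In the proposed order, Task Mike appears before Project Whiskey.
Since Project Whiskey is required before Task Mike, the ordering is invalid.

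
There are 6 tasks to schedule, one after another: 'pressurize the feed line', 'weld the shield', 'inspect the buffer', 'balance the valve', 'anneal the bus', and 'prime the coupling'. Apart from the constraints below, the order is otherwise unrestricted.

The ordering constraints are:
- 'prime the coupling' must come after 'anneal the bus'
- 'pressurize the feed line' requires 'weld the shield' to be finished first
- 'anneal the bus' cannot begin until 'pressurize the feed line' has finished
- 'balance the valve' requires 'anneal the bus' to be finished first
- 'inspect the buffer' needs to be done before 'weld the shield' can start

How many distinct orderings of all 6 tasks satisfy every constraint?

'inspect the buffer' is the only task with nothing required before it, so every ordering starts there.
Enumerating by repeatedly choosing an available task (one whose prerequisites are all placed) gives 2 distinct complete orderings.

2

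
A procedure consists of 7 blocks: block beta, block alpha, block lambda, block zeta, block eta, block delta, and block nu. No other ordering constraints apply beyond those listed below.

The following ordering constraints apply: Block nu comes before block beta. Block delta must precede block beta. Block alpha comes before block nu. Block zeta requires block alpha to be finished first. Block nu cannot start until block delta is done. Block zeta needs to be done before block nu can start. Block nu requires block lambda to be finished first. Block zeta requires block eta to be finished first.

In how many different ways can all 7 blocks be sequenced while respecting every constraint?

4 blocks have no prerequisites (block alpha, block lambda, block eta, block delta), so any of them could come first.
Counting all ways to extend the partial order to a total order gives 40.

40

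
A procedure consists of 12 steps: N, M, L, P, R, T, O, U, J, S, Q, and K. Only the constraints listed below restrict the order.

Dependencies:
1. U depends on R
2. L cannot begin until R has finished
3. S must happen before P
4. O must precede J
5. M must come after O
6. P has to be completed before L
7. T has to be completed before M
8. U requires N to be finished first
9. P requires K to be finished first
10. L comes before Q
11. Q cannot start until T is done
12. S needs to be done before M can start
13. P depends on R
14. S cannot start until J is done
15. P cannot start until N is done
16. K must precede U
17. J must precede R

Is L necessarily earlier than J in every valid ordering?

No

The constraints actually force J before L (via J → R → L), not the other way around.
So L never precedes J.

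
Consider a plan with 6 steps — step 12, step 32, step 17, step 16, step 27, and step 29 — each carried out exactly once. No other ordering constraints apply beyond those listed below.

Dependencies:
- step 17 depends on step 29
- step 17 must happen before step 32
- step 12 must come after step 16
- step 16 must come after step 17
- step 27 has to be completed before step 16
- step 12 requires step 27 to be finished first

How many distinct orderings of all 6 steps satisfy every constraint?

10

2 steps have no prerequisites (step 27, step 29), so any of them could come first.
Counting all ways to extend the partial order to a total order gives 10.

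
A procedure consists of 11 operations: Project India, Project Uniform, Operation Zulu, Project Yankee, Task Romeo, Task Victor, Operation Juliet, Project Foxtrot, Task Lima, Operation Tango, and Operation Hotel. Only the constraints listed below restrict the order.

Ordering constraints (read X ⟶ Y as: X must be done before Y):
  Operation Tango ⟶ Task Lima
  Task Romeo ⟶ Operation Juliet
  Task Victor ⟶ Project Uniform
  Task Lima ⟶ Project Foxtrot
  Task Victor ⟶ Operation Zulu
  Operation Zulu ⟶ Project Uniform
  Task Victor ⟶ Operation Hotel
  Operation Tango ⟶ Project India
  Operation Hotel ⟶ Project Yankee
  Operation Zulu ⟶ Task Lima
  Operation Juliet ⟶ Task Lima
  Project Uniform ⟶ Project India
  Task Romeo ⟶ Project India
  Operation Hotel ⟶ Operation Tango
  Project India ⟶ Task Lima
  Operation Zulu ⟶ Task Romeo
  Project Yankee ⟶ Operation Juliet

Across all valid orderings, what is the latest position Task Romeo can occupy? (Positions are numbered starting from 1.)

Following every chain forward from Task Romeo, the operations that must come later are Project India, Operation Juliet, Project Foxtrot, Task Lima — 4 of them.
So at least 4 operations follow Task Romeo, putting Task Romeo no later than position 7. That position is achievable by scheduling everything else first.

7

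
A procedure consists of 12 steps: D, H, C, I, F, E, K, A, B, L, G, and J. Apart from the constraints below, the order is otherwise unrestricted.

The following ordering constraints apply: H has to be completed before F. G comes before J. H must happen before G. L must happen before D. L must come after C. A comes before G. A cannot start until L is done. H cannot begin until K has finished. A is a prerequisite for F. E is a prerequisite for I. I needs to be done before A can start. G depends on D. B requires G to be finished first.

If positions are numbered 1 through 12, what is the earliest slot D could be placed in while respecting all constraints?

The steps that are forced before D, directly or transitively, are C, L. That's 2 steps.
With 2 mandatory predecessors, the earliest D can sit is position 2+1 = 3, and placing just those 2 first achieves it.

3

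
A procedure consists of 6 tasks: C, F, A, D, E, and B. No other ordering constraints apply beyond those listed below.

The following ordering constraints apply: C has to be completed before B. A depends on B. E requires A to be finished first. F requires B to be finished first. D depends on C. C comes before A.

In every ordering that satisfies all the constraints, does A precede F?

No chain of constraints connects A to F in either direction.
There exist valid orderings with F before A, so A is not required to come first.

No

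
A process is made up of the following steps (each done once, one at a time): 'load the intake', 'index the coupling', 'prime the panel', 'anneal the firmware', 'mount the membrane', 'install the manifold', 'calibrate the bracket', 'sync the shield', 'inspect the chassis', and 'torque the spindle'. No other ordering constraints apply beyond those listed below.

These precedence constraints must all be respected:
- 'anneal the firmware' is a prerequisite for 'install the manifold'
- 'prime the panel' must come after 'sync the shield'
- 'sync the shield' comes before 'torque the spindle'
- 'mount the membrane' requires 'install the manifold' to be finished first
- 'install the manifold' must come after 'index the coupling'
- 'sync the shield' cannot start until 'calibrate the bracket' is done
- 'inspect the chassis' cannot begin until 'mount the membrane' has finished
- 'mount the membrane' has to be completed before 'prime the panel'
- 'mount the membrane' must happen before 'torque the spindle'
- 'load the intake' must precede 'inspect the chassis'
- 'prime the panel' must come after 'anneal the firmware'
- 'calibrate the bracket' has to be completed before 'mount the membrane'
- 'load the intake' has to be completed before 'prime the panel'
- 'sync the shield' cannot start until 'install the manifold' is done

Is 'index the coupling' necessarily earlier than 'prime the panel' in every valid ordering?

Yes

Following the dependencies: 'index the coupling' → 'install the manifold' → 'mount the membrane' → 'prime the panel'.
So 'index the coupling' must precede 'prime the panel' in any valid ordering.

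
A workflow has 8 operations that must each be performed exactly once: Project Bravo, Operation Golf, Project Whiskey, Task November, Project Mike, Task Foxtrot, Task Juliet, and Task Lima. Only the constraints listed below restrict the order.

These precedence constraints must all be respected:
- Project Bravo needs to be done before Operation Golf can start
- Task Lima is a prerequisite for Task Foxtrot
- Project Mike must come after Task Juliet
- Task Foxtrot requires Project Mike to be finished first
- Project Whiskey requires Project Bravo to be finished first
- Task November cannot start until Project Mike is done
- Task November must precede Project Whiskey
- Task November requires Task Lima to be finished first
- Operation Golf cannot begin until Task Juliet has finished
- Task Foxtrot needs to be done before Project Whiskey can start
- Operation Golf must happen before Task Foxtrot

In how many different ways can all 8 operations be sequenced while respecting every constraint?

3 operations have no prerequisites (Project Bravo, Task Juliet, Task Lima), so any of them could come first.
Enumerating by repeatedly choosing an available operation (one whose prerequisites are all placed) gives 65 distinct complete orderings.

65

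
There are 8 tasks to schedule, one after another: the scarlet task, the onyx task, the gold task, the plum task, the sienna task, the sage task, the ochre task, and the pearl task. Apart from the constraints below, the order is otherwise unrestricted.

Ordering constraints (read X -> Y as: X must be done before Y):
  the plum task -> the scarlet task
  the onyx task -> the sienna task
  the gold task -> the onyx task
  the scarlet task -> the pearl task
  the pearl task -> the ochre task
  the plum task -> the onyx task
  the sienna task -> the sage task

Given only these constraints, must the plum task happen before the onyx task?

Yes

Following the dependencies: the plum task → the onyx task.
So the plum task must precede the onyx task in any valid ordering.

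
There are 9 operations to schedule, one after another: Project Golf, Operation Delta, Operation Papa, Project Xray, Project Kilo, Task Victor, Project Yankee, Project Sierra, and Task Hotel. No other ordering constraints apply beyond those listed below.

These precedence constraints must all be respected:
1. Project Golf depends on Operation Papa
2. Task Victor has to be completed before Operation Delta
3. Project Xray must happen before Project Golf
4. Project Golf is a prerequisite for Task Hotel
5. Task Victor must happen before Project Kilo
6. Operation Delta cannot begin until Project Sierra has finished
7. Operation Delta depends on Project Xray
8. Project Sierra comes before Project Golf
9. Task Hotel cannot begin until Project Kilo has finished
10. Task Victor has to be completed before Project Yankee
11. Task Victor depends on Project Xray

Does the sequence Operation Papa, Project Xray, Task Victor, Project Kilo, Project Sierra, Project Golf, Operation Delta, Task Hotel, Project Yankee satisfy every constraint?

Checking each listed constraint against this order: for instance, Task Victor is in position 3 and Project Yankee in position 9, so that constraint holds — and the remaining constraints check out the same way.

Yes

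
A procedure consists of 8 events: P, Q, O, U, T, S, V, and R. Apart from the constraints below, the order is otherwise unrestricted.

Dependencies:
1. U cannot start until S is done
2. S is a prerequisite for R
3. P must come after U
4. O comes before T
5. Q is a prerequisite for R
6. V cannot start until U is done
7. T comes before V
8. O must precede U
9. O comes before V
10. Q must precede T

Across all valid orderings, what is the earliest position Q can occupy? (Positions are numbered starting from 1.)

1

No constraint forces any other event before Q, so it can be placed first.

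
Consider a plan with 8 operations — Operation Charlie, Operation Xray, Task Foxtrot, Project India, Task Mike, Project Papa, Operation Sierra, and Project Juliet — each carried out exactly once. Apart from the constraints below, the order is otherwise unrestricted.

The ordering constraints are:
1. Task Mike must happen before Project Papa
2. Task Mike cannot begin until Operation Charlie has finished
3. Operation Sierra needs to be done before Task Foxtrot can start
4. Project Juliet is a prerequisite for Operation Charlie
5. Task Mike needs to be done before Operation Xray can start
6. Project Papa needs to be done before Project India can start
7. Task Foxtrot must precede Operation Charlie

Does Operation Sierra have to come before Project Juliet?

No

Nothing in the constraints links Operation Sierra and Project Juliet; they are unordered relative to each other.
So Operation Sierra can come before Project Juliet or after — it is not forced.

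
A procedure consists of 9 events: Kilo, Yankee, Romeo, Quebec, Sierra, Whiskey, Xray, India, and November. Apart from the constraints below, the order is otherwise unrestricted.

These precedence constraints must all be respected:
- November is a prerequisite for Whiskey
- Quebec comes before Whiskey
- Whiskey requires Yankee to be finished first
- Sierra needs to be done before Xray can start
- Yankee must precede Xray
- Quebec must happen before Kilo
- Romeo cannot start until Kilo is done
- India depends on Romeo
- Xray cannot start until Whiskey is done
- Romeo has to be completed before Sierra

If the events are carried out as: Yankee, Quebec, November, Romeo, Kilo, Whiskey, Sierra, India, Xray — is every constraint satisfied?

No

The sequence places Romeo ahead of Kilo.
But one of the constraints requires Kilo before Romeo, so this ordering violates it.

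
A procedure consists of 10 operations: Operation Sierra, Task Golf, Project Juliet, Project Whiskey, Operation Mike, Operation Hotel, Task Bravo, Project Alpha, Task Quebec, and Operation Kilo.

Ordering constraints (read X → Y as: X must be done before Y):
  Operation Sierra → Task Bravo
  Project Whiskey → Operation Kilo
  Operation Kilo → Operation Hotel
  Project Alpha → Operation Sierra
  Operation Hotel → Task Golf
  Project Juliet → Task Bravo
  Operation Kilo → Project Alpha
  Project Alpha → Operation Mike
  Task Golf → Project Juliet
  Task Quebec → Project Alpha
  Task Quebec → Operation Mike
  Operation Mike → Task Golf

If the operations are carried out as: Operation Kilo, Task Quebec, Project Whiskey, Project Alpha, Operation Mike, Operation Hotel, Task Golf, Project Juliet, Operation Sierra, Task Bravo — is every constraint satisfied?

No

In the proposed order, Operation Kilo appears before Project Whiskey.
Since Project Whiskey is required before Operation Kilo, the ordering is invalid.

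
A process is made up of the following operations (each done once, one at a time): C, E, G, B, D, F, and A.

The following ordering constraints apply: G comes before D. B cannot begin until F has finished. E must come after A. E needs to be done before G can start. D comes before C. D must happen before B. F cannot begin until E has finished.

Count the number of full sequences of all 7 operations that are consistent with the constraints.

A is the only operation with nothing required before it, so every ordering starts there.
Enumerating by repeatedly choosing an available operation (one whose prerequisites are all placed) gives 7 distinct complete orderings.

7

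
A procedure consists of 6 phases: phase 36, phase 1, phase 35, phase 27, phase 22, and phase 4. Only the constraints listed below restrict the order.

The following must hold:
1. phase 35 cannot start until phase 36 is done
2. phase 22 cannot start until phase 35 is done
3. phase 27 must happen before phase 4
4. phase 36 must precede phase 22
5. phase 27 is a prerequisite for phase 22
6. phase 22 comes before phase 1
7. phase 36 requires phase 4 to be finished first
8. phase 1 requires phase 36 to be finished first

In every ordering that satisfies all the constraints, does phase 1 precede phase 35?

The constraints actually force phase 35 before phase 1 (via phase 35 → phase 22 → phase 1), not the other way around.
So phase 1 does not have to come before phase 35 — it cannot.

No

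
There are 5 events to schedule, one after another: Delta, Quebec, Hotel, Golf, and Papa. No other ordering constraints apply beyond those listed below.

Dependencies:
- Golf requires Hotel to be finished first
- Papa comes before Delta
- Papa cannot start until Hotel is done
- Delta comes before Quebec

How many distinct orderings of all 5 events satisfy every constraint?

4

Hotel is the only event with nothing required before it, so every ordering starts there.
Systematically extending each partial ordering one event at a time and counting, there are 4 complete orderings.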